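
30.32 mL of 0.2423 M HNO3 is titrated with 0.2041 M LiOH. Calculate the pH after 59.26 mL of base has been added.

12.72

n(acid) = 0.2423 x 0.03032 = 0.007347 mol; n(LiOH) added = 0.2041 x 0.05926 = 0.01209 mol.
Base is in excess by 0.01209 - 0.007347 = 0.004748 mol in a total volume of 0.08958 L.
[OH^-] = 0.004748/0.08958 = 0.05301 M, so pOH = 1.28 and pH = 14.00 - 1.28 = 12.72.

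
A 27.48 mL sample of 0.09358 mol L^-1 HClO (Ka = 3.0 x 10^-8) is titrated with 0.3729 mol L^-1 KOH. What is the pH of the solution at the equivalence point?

10.20

n(HClO) = 0.09358 x 0.02748 = 0.002572 mol; V(KOH) at equivalence = 0.002572/0.3729 = 0.006896 L.
At equivalence all the acid is converted to ClO-; total volume = 0.02748 + 0.006896 = 0.03438 L, so [ClO-] = 0.002572/0.03438 = 0.07481 M.
Kb = Kw/Ka = 1.0e-14 / 3.0 x 10^-8 = 3.33e-7.
[OH^-] = sqrt(Kb x [ClO-]) = sqrt(3.33e-7 x 0.07481) = 0.000158 M.
pOH = 3.80, so pH = 14.00 - 3.80 = 10.20.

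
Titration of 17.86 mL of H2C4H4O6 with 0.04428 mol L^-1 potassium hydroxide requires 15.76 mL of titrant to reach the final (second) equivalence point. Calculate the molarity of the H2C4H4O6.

0.0195 M

n(KOH) = 0.04428 x 0.01576 = 0.0006979 mol.
At the final (second) equivalence point, 2 mol OH^- react per mol H2C4H4O6, so n(H2C4H4O6) = 0.0006979 / 2 = 0.0003489 mol.
[H2C4H4O6] = 0.0003489 / 0.01786 L = 0.0195 M.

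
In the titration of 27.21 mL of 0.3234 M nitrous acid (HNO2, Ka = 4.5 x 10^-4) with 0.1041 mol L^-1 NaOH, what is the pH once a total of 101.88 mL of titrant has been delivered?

12.15

n(acid) = 0.3234 x 0.02721 = 0.008800 mol; n(NaOH) added = 0.1041 x 0.1019 = 0.01061 mol.
Base is in excess by 0.01061 - 0.008800 = 0.001806 mol in a total volume of 0.1291 L.
[OH^-] = 0.001806/0.1291 = 0.01399 M, so pOH = 1.85 and pH = 14.00 - 1.85 = 12.15.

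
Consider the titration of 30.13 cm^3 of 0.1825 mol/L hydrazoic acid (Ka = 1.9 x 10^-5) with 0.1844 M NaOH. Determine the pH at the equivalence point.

8.84

n(HN3) = 0.1825 x 0.03013 = 0.005499 mol; V(NaOH) at equivalence = 0.005499/0.1844 = 0.02982 L.
At equivalence all the acid is converted to N3-; total volume = 0.03013 + 0.02982 = 0.05995 L, so [N3-] = 0.005499/0.05995 = 0.09172 M.
Kb = Kw/Ka = 1.0e-14 / 1.9 x 10^-5 = 5.26e-10.
[OH^-] = sqrt(Kb x [N3-]) = sqrt(5.26e-10 x 0.09172) = 6.95e-6 M.
pOH = 5.16, so pH = 14.00 - 5.16 = 8.84.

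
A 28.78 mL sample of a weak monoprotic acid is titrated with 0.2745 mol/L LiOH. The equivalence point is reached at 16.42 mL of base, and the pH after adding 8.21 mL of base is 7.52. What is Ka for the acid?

3.0 x 10^-8

8.21 mL is half of the equivalence volume, so this is the half-equivalence point where [HA] = [A^-].
At half-equivalence pH = pKa, so pKa = 7.52.
Ka = 10^(-7.52) = 3.0 x 10^-8.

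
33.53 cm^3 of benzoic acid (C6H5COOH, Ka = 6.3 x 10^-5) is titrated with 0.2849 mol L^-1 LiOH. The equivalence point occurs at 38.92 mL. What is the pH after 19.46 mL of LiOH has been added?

19.46 mL is exactly half the equivalence volume (38.92/2), i.e. the half-equivalence point.
There, n(HA) = n(A^-), so pH = pKa = -log(6.3 x 10^-5) = 4.20.

4.20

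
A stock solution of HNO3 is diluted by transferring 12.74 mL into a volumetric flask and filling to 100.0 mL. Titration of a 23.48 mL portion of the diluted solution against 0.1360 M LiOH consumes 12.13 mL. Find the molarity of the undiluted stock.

0.551 M

n(LiOH) = 0.1360 x 0.01213 = 0.001650 mol.
n(HNO3) in the aliquot = 0.001650 mol.
[diluted HNO3] = 0.001650 / 0.02348 = 0.07026 M.
Dilution factor = 100.0/12.74 = 7.849, so [stock] = 0.07026 x 7.849 = 0.551 M.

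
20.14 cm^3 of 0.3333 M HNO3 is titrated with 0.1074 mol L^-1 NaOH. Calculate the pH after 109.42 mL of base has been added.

n(acid) = 0.3333 x 0.02014 = 0.006713 mol; n(NaOH) added = 0.1074 x 0.1094 = 0.01175 mol.
Base is in excess by 0.01175 - 0.006713 = 0.005039 mol in a total volume of 0.1296 L.
[OH^-] = 0.005039/0.1296 = 0.03889 M, so pOH = 1.41 and pH = 14.00 - 1.41 = 12.59.

12.59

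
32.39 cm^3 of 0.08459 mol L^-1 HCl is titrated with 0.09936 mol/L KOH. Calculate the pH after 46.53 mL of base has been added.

n(acid) = 0.08459 x 0.03239 = 0.002740 mol; n(KOH) added = 0.09936 x 0.04653 = 0.004623 mol.
Base is in excess by 0.004623 - 0.002740 = 0.001883 mol in a total volume of 0.07892 L.
[OH^-] = 0.001883/0.07892 = 0.02386 M, so pOH = 1.62 and pH = 14.00 - 1.62 = 12.38.

12.38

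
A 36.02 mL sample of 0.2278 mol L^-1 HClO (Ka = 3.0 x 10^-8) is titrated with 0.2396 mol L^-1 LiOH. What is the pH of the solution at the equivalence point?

10.30

n(HClO) = 0.2278 x 0.03602 = 0.008205 mol; V(LiOH) at equivalence = 0.008205/0.2396 = 0.03425 L.
At equivalence all the acid is converted to ClO-; total volume = 0.03602 + 0.03425 = 0.07027 L, so [ClO-] = 0.008205/0.07027 = 0.1168 M.
Kb = Kw/Ka = 1.0e-14 / 3.0 x 10^-8 = 3.33e-7.
[OH^-] = sqrt(Kb x [ClO-]) = sqrt(3.33e-7 x 0.1168) = 0.000197 M.
pOH = 3.70, so pH = 14.00 - 3.70 = 10.30.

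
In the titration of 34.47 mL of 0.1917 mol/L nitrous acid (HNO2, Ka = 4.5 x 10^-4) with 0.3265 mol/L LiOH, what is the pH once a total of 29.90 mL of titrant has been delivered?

n(acid) = 0.1917 x 0.03447 = 0.006608 mol; n(LiOH) added = 0.3265 x 0.02990 = 0.009762 mol.
Base is in excess by 0.009762 - 0.006608 = 0.003154 mol in a total volume of 0.06437 L.
[OH^-] = 0.003154/0.06437 = 0.04900 M, so pOH = 1.31 and pH = 14.00 - 1.31 = 12.69.

12.69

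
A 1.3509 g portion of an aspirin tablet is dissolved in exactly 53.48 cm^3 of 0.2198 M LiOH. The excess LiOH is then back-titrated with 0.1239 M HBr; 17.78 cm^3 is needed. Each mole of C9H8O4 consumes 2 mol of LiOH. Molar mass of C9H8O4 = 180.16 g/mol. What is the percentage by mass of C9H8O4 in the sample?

Total n(LiOH) added = 0.2198 x 0.05348 = 0.01175 mol.
n(HBr) used = 0.1239 x 0.01778 = 0.002203 mol, which equals the excess n(LiOH).
So n(LiOH) consumed by the sample = 0.01175 - 0.002203 = 0.009552 mol.
n(C9H8O4) = 0.009552 / 2 = 0.004776 mol.
mass C9H8O4 = 0.004776 x 180.16 = 0.8604 g, so %C9H8O4 = 0.8604/1.3509 x 100 = 63.7%.

63.7%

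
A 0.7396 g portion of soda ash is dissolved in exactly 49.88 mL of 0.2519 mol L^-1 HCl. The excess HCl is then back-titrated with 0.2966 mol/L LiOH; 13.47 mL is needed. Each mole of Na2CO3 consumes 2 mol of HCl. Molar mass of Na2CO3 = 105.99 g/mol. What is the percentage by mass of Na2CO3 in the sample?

61.4%

Total n(HCl) added = 0.2519 x 0.04988 = 0.01256 mol.
n(LiOH) used = 0.2966 x 0.01347 = 0.003995 mol, which equals the excess n(HCl).
So n(HCl) consumed by the sample = 0.01256 - 0.003995 = 0.008570 mol.
n(Na2CO3) = 0.008570 / 2 = 0.004285 mol.
mass Na2CO3 = 0.004285 x 105.99 = 0.4541 g, so %Na2CO3 = 0.4541/0.7396 x 100 = 61.4%.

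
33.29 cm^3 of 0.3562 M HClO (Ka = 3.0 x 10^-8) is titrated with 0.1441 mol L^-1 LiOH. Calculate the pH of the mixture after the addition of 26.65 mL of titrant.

7.20

Initial n(HClO) = 0.3562 x 0.03329 = 0.01186 mol.
n(LiOH) added = 0.1441 x 0.02665 = 0.003840 mol, converting that many moles of HClO to ClO-.
Remaining n(HClO) = 0.008018 mol; n(ClO-) = 0.003840 mol.
By Henderson-Hasselbalch, pH = pKa + log([A^-]/[HA]) = 7.52 + log(0.003840/0.008018) = 7.52 + (-0.32) = 7.20.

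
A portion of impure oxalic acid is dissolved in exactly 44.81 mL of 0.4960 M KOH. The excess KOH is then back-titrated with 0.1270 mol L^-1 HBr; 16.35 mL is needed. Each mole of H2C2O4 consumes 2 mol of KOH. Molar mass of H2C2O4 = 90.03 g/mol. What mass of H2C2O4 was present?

0.907 g

Total n(KOH) added = 0.4960 x 0.04481 = 0.02223 mol.
n(HBr) used = 0.1270 x 0.01635 = 0.002076 mol, which equals the excess n(KOH).
So n(KOH) consumed by the sample = 0.02223 - 0.002076 = 0.02015 mol.
n(H2C2O4) = 0.02015 / 2 = 0.01007 mol.
mass = 0.01007 mol x 90.03 g/mol = 0.907 g.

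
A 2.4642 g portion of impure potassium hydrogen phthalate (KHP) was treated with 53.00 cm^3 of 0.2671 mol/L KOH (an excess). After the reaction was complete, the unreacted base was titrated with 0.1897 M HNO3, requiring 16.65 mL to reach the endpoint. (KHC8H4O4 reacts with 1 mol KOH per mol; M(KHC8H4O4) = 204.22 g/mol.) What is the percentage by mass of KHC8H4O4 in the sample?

Total n(KOH) added = 0.2671 x 0.05300 = 0.01416 mol.
n(HNO3) used = 0.1897 x 0.01665 = 0.003159 mol, which equals the excess n(KOH).
So n(KOH) consumed by the sample = 0.01416 - 0.003159 = 0.01100 mol.
n(KHC8H4O4) = 0.01100 / 1 = 0.01100 mol.
mass KHC8H4O4 = 0.01100 x 204.22 = 2.246 g, so %KHC8H4O4 = 2.246/2.4642 x 100 = 91.1%.

91.1%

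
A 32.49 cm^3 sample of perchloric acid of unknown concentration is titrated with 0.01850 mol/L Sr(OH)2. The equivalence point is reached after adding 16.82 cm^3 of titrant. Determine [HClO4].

0.0192 M

n(Sr(OH)2) delivered = 0.01850 x 0.01682 = 0.0003112 mol.
The reaction is 2 HClO4 + 1 Sr(OH)2, so n(HClO4) = 0.0003112 x 2/1 = 0.0006223 mol.
[HClO4] = 0.0006223 mol / 0.03249 L = 0.0192 M.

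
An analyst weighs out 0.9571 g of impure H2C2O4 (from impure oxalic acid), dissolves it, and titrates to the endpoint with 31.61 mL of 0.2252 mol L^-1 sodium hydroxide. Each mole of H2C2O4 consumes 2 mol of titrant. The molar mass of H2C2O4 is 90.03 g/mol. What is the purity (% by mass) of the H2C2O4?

n(NaOH) = 0.2252 x 0.03161 = 0.007119 mol.
n(H2C2O4) = 0.007119 / 2 = 0.003559 mol.
mass of H2C2O4 = 0.003559 x 90.03 = 0.3204 g.
% purity = 0.3204 / 0.9571 x 100 = 33.5%.

33.5%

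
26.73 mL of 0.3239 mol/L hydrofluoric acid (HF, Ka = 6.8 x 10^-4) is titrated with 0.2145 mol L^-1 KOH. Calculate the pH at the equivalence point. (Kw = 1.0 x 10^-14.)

8.14

n(HF) = 0.3239 x 0.02673 = 0.008658 mol; V(KOH) at equivalence = 0.008658/0.2145 = 0.04036 L.
At equivalence all the acid is converted to F-; total volume = 0.02673 + 0.04036 = 0.06709 L, so [F-] = 0.008658/0.06709 = 0.1290 M.
Kb = Kw/Ka = 1.0e-14 / 6.8 x 10^-4 = 1.47e-11.
[OH^-] = sqrt(Kb x [F-]) = sqrt(1.47e-11 x 0.1290) = 1.38e-6 M.
pOH = 5.86, so pH = 14.00 - 5.86 = 8.14.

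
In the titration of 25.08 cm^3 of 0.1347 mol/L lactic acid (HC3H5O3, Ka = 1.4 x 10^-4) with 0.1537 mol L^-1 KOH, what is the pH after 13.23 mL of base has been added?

Initial n(HC3H5O3) = 0.1347 x 0.02508 = 0.003378 mol.
n(KOH) added = 0.1537 x 0.01323 = 0.002033 mol, converting that many moles of HC3H5O3 to C3H5O3-.
Remaining n(HC3H5O3) = 0.001345 mol; n(C3H5O3-) = 0.002033 mol.
By Henderson-Hasselbalch, pH = pKa + log([A^-]/[HA]) = 3.85 + log(0.002033/0.001345) = 3.85 + (+0.18) = 4.03.

4.03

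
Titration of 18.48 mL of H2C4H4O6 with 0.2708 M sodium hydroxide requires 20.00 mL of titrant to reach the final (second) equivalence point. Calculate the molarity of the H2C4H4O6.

0.147 M

n(NaOH) = 0.2708 x 0.02000 = 0.005416 mol.
At the final (second) equivalence point, 2 mol OH^- react per mol H2C4H4O6, so n(H2C4H4O6) = 0.005416 / 2 = 0.002708 mol.
[H2C4H4O6] = 0.002708 / 0.01848 L = 0.147 M.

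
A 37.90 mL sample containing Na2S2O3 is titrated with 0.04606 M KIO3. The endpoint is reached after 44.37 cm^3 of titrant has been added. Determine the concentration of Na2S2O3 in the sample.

0.324 M

n(KIO3) = 0.04606 x 0.04437 = 0.002044 mol.
From the balanced equation, 1 mol KIO3 reacts with 6 mol Na2S2O3, so n(Na2S2O3) = 0.002044 x 6/1 = 0.01226 mol.
[Na2S2O3] = 0.01226 / 0.03790 L = 0.324 M.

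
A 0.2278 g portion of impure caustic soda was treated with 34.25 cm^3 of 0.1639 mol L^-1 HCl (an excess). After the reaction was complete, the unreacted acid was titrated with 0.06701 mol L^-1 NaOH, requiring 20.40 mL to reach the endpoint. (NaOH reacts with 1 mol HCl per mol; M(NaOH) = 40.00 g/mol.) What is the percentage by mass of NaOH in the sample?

Total n(HCl) added = 0.1639 x 0.03425 = 0.005614 mol.
n(NaOH) used = 0.06701 x 0.02040 = 0.001367 mol, which equals the excess n(HCl).
So n(HCl) consumed by the sample = 0.005614 - 0.001367 = 0.004247 mol.
n(NaOH) = 0.004247 / 1 = 0.004247 mol.
mass NaOH = 0.004247 x 40.00 = 0.1699 g, so %NaOH = 0.1699/0.2278 x 100 = 74.6%.

74.6%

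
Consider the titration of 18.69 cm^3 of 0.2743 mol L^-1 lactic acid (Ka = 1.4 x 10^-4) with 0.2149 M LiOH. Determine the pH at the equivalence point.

8.47

n(HC3H5O3) = 0.2743 x 0.01869 = 0.005127 mol; V(LiOH) at equivalence = 0.005127/0.2149 = 0.02386 L.
At equivalence all the acid is converted to C3H5O3-; total volume = 0.01869 + 0.02386 = 0.04255 L, so [C3H5O3-] = 0.005127/0.04255 = 0.1205 M.
Kb = Kw/Ka = 1.0e-14 / 1.4 x 10^-4 = 7.14e-11.
[OH^-] = sqrt(Kb x [C3H5O3-]) = sqrt(7.14e-11 x 0.1205) = 2.93e-6 M.
pOH = 5.53, so pH = 14.00 - 5.53 = 8.47.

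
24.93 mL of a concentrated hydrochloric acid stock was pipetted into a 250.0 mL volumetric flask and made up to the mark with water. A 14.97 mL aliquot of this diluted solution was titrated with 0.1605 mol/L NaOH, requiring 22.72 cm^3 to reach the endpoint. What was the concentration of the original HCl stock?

2.44 M

n(NaOH) = 0.1605 x 0.02272 = 0.003647 mol.
n(HCl) in the aliquot = 0.003647 mol.
[diluted HCl] = 0.003647 / 0.01497 = 0.2436 M.
Dilution factor = 250.0/24.93 = 10.03, so [stock] = 0.2436 x 10.03 = 2.44 M.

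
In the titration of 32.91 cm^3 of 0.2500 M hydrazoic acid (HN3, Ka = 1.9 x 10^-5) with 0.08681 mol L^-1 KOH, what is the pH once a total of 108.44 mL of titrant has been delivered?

n(acid) = 0.2500 x 0.03291 = 0.008227 mol; n(KOH) added = 0.08681 x 0.1084 = 0.009414 mol.
Base is in excess by 0.009414 - 0.008227 = 0.001186 mol in a total volume of 0.1414 L.
[OH^-] = 0.001186/0.1414 = 0.008392 M, so pOH = 2.08 and pH = 14.00 - 2.08 = 11.92.

11.92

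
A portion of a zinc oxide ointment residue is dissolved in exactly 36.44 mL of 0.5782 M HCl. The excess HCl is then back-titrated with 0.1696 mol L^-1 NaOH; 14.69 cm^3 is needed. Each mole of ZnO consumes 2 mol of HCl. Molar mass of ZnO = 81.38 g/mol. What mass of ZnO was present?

0.756 g

Total n(HCl) added = 0.5782 x 0.03644 = 0.02107 mol.
n(NaOH) used = 0.1696 x 0.01469 = 0.002491 mol, which equals the excess n(HCl).
So n(HCl) consumed by the sample = 0.02107 - 0.002491 = 0.01858 mol.
n(ZnO) = 0.01858 / 2 = 0.009289 mol.
mass = 0.009289 mol x 81.38 g/mol = 0.756 g.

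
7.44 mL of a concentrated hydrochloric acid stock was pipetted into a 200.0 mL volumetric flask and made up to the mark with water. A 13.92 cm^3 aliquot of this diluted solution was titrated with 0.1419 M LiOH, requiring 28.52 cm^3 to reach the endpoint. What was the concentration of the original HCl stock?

7.82 M

n(LiOH) = 0.1419 x 0.02852 = 0.004047 mol.
n(HCl) in the aliquot = 0.004047 mol.
[diluted HCl] = 0.004047 / 0.01392 = 0.2907 M.
Dilution factor = 200.0/7.440 = 26.88, so [stock] = 0.2907 x 26.88 = 7.82 M.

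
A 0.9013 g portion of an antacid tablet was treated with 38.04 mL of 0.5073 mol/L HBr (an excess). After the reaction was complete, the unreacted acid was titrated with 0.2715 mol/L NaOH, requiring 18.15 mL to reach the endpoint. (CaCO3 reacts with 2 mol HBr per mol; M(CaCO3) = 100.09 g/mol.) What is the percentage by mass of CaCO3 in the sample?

79.8%

Total n(HBr) added = 0.5073 x 0.03804 = 0.01930 mol.
n(NaOH) used = 0.2715 x 0.01815 = 0.004928 mol, which equals the excess n(HBr).
So n(HBr) consumed by the sample = 0.01930 - 0.004928 = 0.01437 mol.
n(CaCO3) = 0.01437 / 2 = 0.007185 mol.
mass CaCO3 = 0.007185 x 100.09 = 0.7191 g, so %CaCO3 = 0.7191/0.9013 x 100 = 79.8%.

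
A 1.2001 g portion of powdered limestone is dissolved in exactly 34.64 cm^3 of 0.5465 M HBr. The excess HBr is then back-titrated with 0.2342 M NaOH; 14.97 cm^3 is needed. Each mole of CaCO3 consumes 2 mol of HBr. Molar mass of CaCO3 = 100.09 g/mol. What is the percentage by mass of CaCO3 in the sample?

Total n(HBr) added = 0.5465 x 0.03464 = 0.01893 mol.
n(NaOH) used = 0.2342 x 0.01497 = 0.003506 mol, which equals the excess n(HBr).
So n(HBr) consumed by the sample = 0.01893 - 0.003506 = 0.01542 mol.
n(CaCO3) = 0.01542 / 2 = 0.007712 mol.
mass CaCO3 = 0.007712 x 100.09 = 0.7719 g, so %CaCO3 = 0.7719/1.2001 x 100 = 64.3%.

64.3%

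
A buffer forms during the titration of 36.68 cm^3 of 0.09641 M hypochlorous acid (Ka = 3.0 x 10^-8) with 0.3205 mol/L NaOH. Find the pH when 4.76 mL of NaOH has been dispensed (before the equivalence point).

Initial n(HClO) = 0.09641 x 0.03668 = 0.003536 mol.
n(NaOH) added = 0.3205 x 0.004760 = 0.001526 mol, converting that many moles of HClO to ClO-.
Remaining n(HClO) = 0.002011 mol; n(ClO-) = 0.001526 mol.
By Henderson-Hasselbalch, pH = pKa + log([A^-]/[HA]) = 7.52 + log(0.001526/0.002011) = 7.52 + (-0.12) = 7.40.

7.40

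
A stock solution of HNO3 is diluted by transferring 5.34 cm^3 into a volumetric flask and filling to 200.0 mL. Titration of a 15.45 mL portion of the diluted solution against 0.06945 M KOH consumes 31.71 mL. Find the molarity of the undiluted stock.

n(KOH) = 0.06945 x 0.03171 = 0.002202 mol.
n(HNO3) in the aliquot = 0.002202 mol.
[diluted HNO3] = 0.002202 / 0.01545 = 0.1425 M.
Dilution factor = 200.0/5.340 = 37.45, so [stock] = 0.1425 x 37.45 = 5.34 M.

5.34 M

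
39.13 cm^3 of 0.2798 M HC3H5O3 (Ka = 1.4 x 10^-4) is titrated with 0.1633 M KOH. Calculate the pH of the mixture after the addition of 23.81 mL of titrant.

3.59

Initial n(HC3H5O3) = 0.2798 x 0.03913 = 0.01095 mol.
n(KOH) added = 0.1633 x 0.02381 = 0.003888 mol, converting that many moles of HC3H5O3 to C3H5O3-.
Remaining n(HC3H5O3) = 0.007060 mol; n(C3H5O3-) = 0.003888 mol.
By Henderson-Hasselbalch, pH = pKa + log([A^-]/[HA]) = 3.85 + log(0.003888/0.007060) = 3.85 + (-0.26) = 3.59.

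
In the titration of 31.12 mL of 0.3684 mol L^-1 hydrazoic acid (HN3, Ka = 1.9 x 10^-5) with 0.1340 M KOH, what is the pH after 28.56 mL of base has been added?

4.42

Initial n(HN3) = 0.3684 x 0.03112 = 0.01146 mol.
n(KOH) added = 0.1340 x 0.02856 = 0.003827 mol, converting that many moles of HN3 to N3-.
Remaining n(HN3) = 0.007638 mol; n(N3-) = 0.003827 mol.
By Henderson-Hasselbalch, pH = pKa + log([A^-]/[HA]) = 4.72 + log(0.003827/0.007638) = 4.72 + (-0.30) = 4.42.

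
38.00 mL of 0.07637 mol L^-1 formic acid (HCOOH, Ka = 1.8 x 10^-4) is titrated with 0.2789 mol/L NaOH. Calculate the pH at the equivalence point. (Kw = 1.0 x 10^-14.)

n(HCOOH) = 0.07637 x 0.03800 = 0.002902 mol; V(NaOH) at equivalence = 0.002902/0.2789 = 0.01041 L.
At equivalence all the acid is converted to HCOO-; total volume = 0.03800 + 0.01041 = 0.04841 L, so [HCOO-] = 0.002902/0.04841 = 0.05995 M.
Kb = Kw/Ka = 1.0e-14 / 1.8 x 10^-4 = 5.56e-11.
[OH^-] = sqrt(Kb x [HCOO-]) = sqrt(5.56e-11 x 0.05995) = 1.83e-6 M.
pOH = 5.74, so pH = 14.00 - 5.74 = 8.26.

8.26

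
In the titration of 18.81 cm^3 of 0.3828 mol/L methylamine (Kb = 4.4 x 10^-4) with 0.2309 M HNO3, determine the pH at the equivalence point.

n(CH3NH2) = 0.3828 x 0.01881 = 0.007200 mol; V(HNO3) at equivalence = 0.007200/0.2309 = 0.03118 L.
At equivalence the base is fully converted to CH3NH3+; total volume = 0.04999 L, so [CH3NH3+] = 0.007200/0.04999 = 0.1440 M.
Ka(CH3NH3+) = Kw/Kb = 1.0e-14 / 4.4 x 10^-4 = 2.27e-11.
[H^+] = sqrt(Ka x [CH3NH3+]) = sqrt(2.27e-11 x 0.1440) = 1.81e-6 M.
pH = -log(1.81e-6) = 5.74.

5.74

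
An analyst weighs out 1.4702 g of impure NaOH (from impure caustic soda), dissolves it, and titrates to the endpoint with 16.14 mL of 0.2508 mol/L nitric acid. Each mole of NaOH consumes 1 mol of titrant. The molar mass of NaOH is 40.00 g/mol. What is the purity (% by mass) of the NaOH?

n(HNO3) = 0.2508 x 0.01614 = 0.004048 mol.
n(NaOH) = 0.004048 / 1 = 0.004048 mol.
mass of NaOH = 0.004048 x 40.00 = 0.1619 g.
% purity = 0.1619 / 1.4702 x 100 = 11.0%.

11.0%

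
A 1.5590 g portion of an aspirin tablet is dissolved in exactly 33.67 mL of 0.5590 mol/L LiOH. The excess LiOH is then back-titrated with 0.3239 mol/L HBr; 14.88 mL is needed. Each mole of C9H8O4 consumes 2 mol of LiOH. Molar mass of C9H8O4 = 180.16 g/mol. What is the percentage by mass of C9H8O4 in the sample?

Total n(LiOH) added = 0.5590 x 0.03367 = 0.01882 mol.
n(HBr) used = 0.3239 x 0.01488 = 0.004820 mol, which equals the excess n(LiOH).
So n(LiOH) consumed by the sample = 0.01882 - 0.004820 = 0.01400 mol.
n(C9H8O4) = 0.01400 / 2 = 0.007001 mol.
mass C9H8O4 = 0.007001 x 180.16 = 1.261 g, so %C9H8O4 = 1.261/1.5590 x 100 = 80.9%.

80.9%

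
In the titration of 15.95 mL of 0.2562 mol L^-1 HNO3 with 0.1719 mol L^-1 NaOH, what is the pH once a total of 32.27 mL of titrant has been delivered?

12.48

n(acid) = 0.2562 x 0.01595 = 0.004086 mol; n(NaOH) added = 0.1719 x 0.03227 = 0.005547 mol.
Base is in excess by 0.005547 - 0.004086 = 0.001461 mol in a total volume of 0.04822 L.
[OH^-] = 0.001461/0.04822 = 0.03029 M, so pOH = 1.52 and pH = 14.00 - 1.52 = 12.48.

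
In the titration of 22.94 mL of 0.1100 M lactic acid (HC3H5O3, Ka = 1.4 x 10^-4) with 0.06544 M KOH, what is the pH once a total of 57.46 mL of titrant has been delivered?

n(acid) = 0.1100 x 0.02294 = 0.002523 mol; n(KOH) added = 0.06544 x 0.05746 = 0.003760 mol.
Base is in excess by 0.003760 - 0.002523 = 0.001237 mol in a total volume of 0.08040 L.
[OH^-] = 0.001237/0.08040 = 0.01538 M, so pOH = 1.81 and pH = 14.00 - 1.81 = 12.19.

12.19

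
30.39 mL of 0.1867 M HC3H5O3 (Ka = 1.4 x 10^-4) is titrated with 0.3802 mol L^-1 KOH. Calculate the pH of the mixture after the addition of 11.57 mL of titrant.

Initial n(HC3H5O3) = 0.1867 x 0.03039 = 0.005674 mol.
n(KOH) added = 0.3802 x 0.01157 = 0.004399 mol, converting that many moles of HC3H5O3 to C3H5O3-.
Remaining n(HC3H5O3) = 0.001275 mol; n(C3H5O3-) = 0.004399 mol.
By Henderson-Hasselbalch, pH = pKa + log([A^-]/[HA]) = 3.85 + log(0.004399/0.001275) = 3.85 + (+0.54) = 4.39.

4.39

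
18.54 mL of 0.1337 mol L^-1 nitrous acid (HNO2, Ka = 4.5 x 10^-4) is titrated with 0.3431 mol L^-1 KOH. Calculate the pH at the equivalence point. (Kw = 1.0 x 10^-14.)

n(HNO2) = 0.1337 x 0.01854 = 0.002479 mol; V(KOH) at equivalence = 0.002479/0.3431 = 0.007225 L.
At equivalence all the acid is converted to NO2-; total volume = 0.01854 + 0.007225 = 0.02576 L, so [NO2-] = 0.002479/0.02576 = 0.09621 M.
Kb = Kw/Ka = 1.0e-14 / 4.5 x 10^-4 = 2.22e-11.
[OH^-] = sqrt(Kb x [NO2-]) = sqrt(2.22e-11 x 0.09621) = 1.46e-6 M.
pOH = 5.83, so pH = 14.00 - 5.83 = 8.17.

8.17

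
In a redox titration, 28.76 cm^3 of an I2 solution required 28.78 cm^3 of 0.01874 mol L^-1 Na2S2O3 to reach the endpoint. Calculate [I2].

0.00938 M

n(Na2S2O3) = 0.01874 x 0.02878 = 0.0005393 mol.
From the balanced equation, 2 mol Na2S2O3 reacts with 1 mol I2, so n(I2) = 0.0005393 x 1/2 = 0.0002697 mol.
[I2] = 0.0002697 / 0.02876 L = 0.00938 M.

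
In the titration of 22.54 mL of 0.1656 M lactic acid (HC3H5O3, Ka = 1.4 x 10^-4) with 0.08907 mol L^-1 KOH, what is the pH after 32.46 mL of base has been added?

Initial n(HC3H5O3) = 0.1656 x 0.02254 = 0.003733 mol.
n(KOH) added = 0.08907 x 0.03246 = 0.002891 mol, converting that many moles of HC3H5O3 to C3H5O3-.
Remaining n(HC3H5O3) = 0.0008414 mol; n(C3H5O3-) = 0.002891 mol.
By Henderson-Hasselbalch, pH = pKa + log([A^-]/[HA]) = 3.85 + log(0.002891/0.0008414) = 3.85 + (+0.54) = 4.39.

4.39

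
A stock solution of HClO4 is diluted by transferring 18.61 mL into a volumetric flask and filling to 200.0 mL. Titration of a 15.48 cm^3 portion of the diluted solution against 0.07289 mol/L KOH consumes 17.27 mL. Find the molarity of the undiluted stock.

n(KOH) = 0.07289 x 0.01727 = 0.001259 mol.
n(HClO4) in the aliquot = 0.001259 mol.
[diluted HClO4] = 0.001259 / 0.01548 = 0.08132 M.
Dilution factor = 200.0/18.61 = 10.75, so [stock] = 0.08132 x 10.75 = 0.874 M.

0.874 M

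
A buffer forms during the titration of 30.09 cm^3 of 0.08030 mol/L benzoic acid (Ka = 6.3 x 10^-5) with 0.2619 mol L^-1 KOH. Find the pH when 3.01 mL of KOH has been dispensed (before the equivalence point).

Initial n(C6H5COOH) = 0.08030 x 0.03009 = 0.002416 mol.
n(KOH) added = 0.2619 x 0.003010 = 0.0007883 mol, converting that many moles of C6H5COOH to C6H5COO-.
Remaining n(C6H5COOH) = 0.001628 mol; n(C6H5COO-) = 0.0007883 mol.
By Henderson-Hasselbalch, pH = pKa + log([A^-]/[HA]) = 4.20 + log(0.0007883/0.001628) = 4.20 + (-0.31) = 3.89.

3.89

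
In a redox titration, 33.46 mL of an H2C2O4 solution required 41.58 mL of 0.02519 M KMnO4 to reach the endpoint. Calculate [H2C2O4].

0.0783 M

n(KMnO4) = 0.02519 x 0.04158 = 0.001047 mol.
From the balanced equation, 2 mol KMnO4 reacts with 5 mol H2C2O4, so n(H2C2O4) = 0.001047 x 5/2 = 0.002619 mol.
[H2C2O4] = 0.002619 / 0.03346 L = 0.0783 M.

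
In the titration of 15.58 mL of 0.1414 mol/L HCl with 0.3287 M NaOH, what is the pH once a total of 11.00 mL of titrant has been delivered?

12.73

n(acid) = 0.1414 x 0.01558 = 0.002203 mol; n(NaOH) added = 0.3287 x 0.01100 = 0.003616 mol.
Base is in excess by 0.003616 - 0.002203 = 0.001413 mol in a total volume of 0.02658 L.
[OH^-] = 0.001413/0.02658 = 0.05315 M, so pOH = 1.27 and pH = 14.00 - 1.27 = 12.73.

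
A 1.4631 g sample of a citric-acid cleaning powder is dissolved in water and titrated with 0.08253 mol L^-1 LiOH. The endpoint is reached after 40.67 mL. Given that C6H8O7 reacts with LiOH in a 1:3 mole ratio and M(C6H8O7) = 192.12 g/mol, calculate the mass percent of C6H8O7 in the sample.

n(LiOH) = 0.08253 x 0.04067 = 0.003356 mol.
n(C6H8O7) = 0.003356 / 3 = 0.001119 mol.
mass of C6H8O7 = 0.001119 x 192.12 = 0.2149 g.
% purity = 0.2149 / 1.4631 x 100 = 14.7%.

14.7%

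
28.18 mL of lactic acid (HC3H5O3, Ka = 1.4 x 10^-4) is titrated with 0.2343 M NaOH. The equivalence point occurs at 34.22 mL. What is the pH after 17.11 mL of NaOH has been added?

17.11 mL is exactly half the equivalence volume (34.22/2), i.e. the half-equivalence point.
There, n(HA) = n(A^-), so pH = pKa = -log(1.4 x 10^-4) = 3.85.

3.85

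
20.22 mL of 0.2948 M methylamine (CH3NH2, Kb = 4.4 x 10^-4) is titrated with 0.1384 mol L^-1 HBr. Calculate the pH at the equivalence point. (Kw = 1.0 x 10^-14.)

5.83

n(CH3NH2) = 0.2948 x 0.02022 = 0.005961 mol; V(HBr) at equivalence = 0.005961/0.1384 = 0.04307 L.
At equivalence the base is fully converted to CH3NH3+; total volume = 0.06329 L, so [CH3NH3+] = 0.005961/0.06329 = 0.09418 M.
Ka(CH3NH3+) = Kw/Kb = 1.0e-14 / 4.4 x 10^-4 = 2.27e-11.
[H^+] = sqrt(Ka x [CH3NH3+]) = sqrt(2.27e-11 x 0.09418) = 1.46e-6 M.
pH = -log(1.46e-6) = 5.83.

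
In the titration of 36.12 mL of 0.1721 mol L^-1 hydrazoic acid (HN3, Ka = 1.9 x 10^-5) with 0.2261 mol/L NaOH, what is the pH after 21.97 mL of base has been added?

Initial n(HN3) = 0.1721 x 0.03612 = 0.006216 mol.
n(NaOH) added = 0.2261 x 0.02197 = 0.004967 mol, converting that many moles of HN3 to N3-.
Remaining n(HN3) = 0.001249 mol; n(N3-) = 0.004967 mol.
By Henderson-Hasselbalch, pH = pKa + log([A^-]/[HA]) = 4.72 + log(0.004967/0.001249) = 4.72 + (+0.60) = 5.32.

5.32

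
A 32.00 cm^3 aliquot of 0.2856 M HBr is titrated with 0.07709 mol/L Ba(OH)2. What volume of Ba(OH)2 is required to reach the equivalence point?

n(HBr) = 0.2856 mol/L x 0.03200 L = 0.009139 mol.
The neutralisation is 2 HBr : 1 Ba(OH)2, so n(Ba(OH)2) = 0.009139 x 1/2 = 0.004570 mol.
V(Ba(OH)2) = 0.004570 / 0.07709 = 0.05928 L = 59.3 mL.

59.3 mL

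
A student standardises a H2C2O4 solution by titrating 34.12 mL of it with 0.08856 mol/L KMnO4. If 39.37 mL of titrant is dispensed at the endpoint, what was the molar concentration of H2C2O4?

n(KMnO4) = 0.08856 x 0.03937 = 0.003487 mol.
From the balanced equation, 2 mol KMnO4 reacts with 5 mol H2C2O4, so n(H2C2O4) = 0.003487 x 5/2 = 0.008717 mol.
[H2C2O4] = 0.008717 / 0.03412 L = 0.255 M.

0.255 M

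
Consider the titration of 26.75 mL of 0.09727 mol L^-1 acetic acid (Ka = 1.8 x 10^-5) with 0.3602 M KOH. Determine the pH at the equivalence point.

8.81

n(CH3COOH) = 0.09727 x 0.02675 = 0.002602 mol; V(KOH) at equivalence = 0.002602/0.3602 = 0.007224 L.
At equivalence all the acid is converted to CH3COO-; total volume = 0.02675 + 0.007224 = 0.03397 L, so [CH3COO-] = 0.002602/0.03397 = 0.07659 M.
Kb = Kw/Ka = 1.0e-14 / 1.8 x 10^-5 = 5.56e-10.
[OH^-] = sqrt(Kb x [CH3COO-]) = sqrt(5.56e-10 x 0.07659) = 6.52e-6 M.
pOH = 5.19, so pH = 14.00 - 5.19 = 8.81.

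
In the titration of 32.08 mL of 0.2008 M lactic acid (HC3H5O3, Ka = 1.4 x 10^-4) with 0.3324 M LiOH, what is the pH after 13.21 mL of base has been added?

Initial n(HC3H5O3) = 0.2008 x 0.03208 = 0.006442 mol.
n(LiOH) added = 0.3324 x 0.01321 = 0.004391 mol, converting that many moles of HC3H5O3 to C3H5O3-.
Remaining n(HC3H5O3) = 0.002051 mol; n(C3H5O3-) = 0.004391 mol.
By Henderson-Hasselbalch, pH = pKa + log([A^-]/[HA]) = 3.85 + log(0.004391/0.002051) = 3.85 + (+0.33) = 4.18.

4.18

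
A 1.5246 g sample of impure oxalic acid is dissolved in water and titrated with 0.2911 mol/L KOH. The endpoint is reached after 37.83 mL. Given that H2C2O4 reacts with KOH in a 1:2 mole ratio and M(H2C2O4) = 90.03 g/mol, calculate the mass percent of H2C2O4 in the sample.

32.5%

n(KOH) = 0.2911 x 0.03783 = 0.01101 mol.
n(H2C2O4) = 0.01101 / 2 = 0.005506 mol.
mass of H2C2O4 = 0.005506 x 90.03 = 0.4957 g.
% purity = 0.4957 / 1.5246 x 100 = 32.5%.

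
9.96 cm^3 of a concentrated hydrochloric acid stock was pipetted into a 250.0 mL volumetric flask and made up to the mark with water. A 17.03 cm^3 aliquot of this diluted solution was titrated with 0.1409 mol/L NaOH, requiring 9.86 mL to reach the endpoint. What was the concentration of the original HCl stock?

n(NaOH) = 0.1409 x 0.009860 = 0.001389 mol.
n(HCl) in the aliquot = 0.001389 mol.
[diluted HCl] = 0.001389 / 0.01703 = 0.08158 M.
Dilution factor = 250.0/9.960 = 25.10, so [stock] = 0.08158 x 25.10 = 2.05 M.

2.05 M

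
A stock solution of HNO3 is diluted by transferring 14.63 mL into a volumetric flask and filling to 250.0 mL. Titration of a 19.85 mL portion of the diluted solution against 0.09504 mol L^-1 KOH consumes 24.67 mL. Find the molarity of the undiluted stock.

n(KOH) = 0.09504 x 0.02467 = 0.002345 mol.
n(HNO3) in the aliquot = 0.002345 mol.
[diluted HNO3] = 0.002345 / 0.01985 = 0.1181 M.
Dilution factor = 250.0/14.63 = 17.09, so [stock] = 0.1181 x 17.09 = 2.02 M.

2.02 M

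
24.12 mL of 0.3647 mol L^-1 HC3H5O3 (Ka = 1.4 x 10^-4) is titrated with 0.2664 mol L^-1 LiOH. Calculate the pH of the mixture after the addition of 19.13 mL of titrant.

Initial n(HC3H5O3) = 0.3647 x 0.02412 = 0.008797 mol.
n(LiOH) added = 0.2664 x 0.01913 = 0.005096 mol, converting that many moles of HC3H5O3 to C3H5O3-.
Remaining n(HC3H5O3) = 0.003700 mol; n(C3H5O3-) = 0.005096 mol.
By Henderson-Hasselbalch, pH = pKa + log([A^-]/[HA]) = 3.85 + log(0.005096/0.003700) = 3.85 + (+0.14) = 3.99.

3.99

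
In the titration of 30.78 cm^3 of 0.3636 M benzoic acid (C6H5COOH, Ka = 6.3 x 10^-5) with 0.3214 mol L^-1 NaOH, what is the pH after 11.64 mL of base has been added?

Initial n(C6H5COOH) = 0.3636 x 0.03078 = 0.01119 mol.
n(NaOH) added = 0.3214 x 0.01164 = 0.003741 mol, converting that many moles of C6H5COOH to C6H5COO-.
Remaining n(C6H5COOH) = 0.007451 mol; n(C6H5COO-) = 0.003741 mol.
By Henderson-Hasselbalch, pH = pKa + log([A^-]/[HA]) = 4.20 + log(0.003741/0.007451) = 4.20 + (-0.30) = 3.90.

3.90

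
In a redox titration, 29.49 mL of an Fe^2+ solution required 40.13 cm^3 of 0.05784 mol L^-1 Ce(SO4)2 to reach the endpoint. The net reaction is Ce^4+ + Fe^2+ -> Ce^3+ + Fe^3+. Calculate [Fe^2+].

n(Ce(SO4)2) = 0.05784 x 0.04013 = 0.002321 mol.
From the balanced equation, 1 mol Ce(SO4)2 reacts with 1 mol Fe^2+, so n(Fe^2+) = 0.002321 x 1/1 = 0.002321 mol.
[Fe^2+] = 0.002321 / 0.02949 L = 0.0787 M.

0.0787 M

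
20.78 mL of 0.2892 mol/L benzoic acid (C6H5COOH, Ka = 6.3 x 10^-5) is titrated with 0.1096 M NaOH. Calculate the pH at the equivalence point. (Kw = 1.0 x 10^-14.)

8.55

n(C6H5COOH) = 0.2892 x 0.02078 = 0.006010 mol; V(NaOH) at equivalence = 0.006010/0.1096 = 0.05483 L.
At equivalence all the acid is converted to C6H5COO-; total volume = 0.02078 + 0.05483 = 0.07561 L, so [C6H5COO-] = 0.006010/0.07561 = 0.07948 M.
Kb = Kw/Ka = 1.0e-14 / 6.3 x 10^-5 = 1.59e-10.
[OH^-] = sqrt(Kb x [C6H5COO-]) = sqrt(1.59e-10 x 0.07948) = 3.55e-6 M.
pOH = 5.45, so pH = 14.00 - 5.45 = 8.55.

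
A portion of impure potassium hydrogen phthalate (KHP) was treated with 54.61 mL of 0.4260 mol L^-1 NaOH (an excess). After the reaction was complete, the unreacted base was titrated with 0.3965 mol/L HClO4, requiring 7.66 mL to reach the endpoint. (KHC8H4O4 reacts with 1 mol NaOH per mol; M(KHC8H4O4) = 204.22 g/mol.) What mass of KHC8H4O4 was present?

Total n(NaOH) added = 0.4260 x 0.05461 = 0.02326 mol.
n(HClO4) used = 0.3965 x 0.007660 = 0.003037 mol, which equals the excess n(NaOH).
So n(NaOH) consumed by the sample = 0.02326 - 0.003037 = 0.02023 mol.
n(KHC8H4O4) = 0.02023 / 1 = 0.02023 mol.
mass = 0.02023 mol x 204.22 g/mol = 4.13 g.

4.13 g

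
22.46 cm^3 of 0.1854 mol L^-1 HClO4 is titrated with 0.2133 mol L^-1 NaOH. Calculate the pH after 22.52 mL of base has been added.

12.15

n(acid) = 0.1854 x 0.02246 = 0.004164 mol; n(NaOH) added = 0.2133 x 0.02252 = 0.004804 mol.
Base is in excess by 0.004804 - 0.004164 = 0.0006394 mol in a total volume of 0.04498 L.
[OH^-] = 0.0006394/0.04498 = 0.01422 M, so pOH = 1.85 and pH = 14.00 - 1.85 = 12.15.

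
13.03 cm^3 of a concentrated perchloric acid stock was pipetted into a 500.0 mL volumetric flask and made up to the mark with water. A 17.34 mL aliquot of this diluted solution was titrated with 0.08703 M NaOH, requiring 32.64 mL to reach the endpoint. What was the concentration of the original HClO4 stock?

n(NaOH) = 0.08703 x 0.03264 = 0.002841 mol.
n(HClO4) in the aliquot = 0.002841 mol.
[diluted HClO4] = 0.002841 / 0.01734 = 0.1638 M.
Dilution factor = 500.0/13.03 = 38.37, so [stock] = 0.1638 x 38.37 = 6.29 M.

6.29 M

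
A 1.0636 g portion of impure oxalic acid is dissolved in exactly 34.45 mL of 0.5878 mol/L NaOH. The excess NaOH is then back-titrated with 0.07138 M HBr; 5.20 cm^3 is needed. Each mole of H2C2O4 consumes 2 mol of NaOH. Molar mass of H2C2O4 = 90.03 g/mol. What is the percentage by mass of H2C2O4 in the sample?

84.1%

Total n(NaOH) added = 0.5878 x 0.03445 = 0.02025 mol.
n(HBr) used = 0.07138 x 0.005200 = 0.0003712 mol, which equals the excess n(NaOH).
So n(NaOH) consumed by the sample = 0.02025 - 0.0003712 = 0.01988 mol.
n(H2C2O4) = 0.01988 / 2 = 0.009939 mol.
mass H2C2O4 = 0.009939 x 90.03 = 0.8948 g, so %H2C2O4 = 0.8948/1.0636 x 100 = 84.1%.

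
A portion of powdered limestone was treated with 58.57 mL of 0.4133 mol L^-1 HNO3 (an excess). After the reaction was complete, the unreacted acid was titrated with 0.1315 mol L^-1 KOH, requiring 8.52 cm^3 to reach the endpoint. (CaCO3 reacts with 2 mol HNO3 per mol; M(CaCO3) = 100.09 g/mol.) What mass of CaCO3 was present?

Total n(HNO3) added = 0.4133 x 0.05857 = 0.02421 mol.
n(KOH) used = 0.1315 x 0.008520 = 0.001120 mol, which equals the excess n(HNO3).
So n(HNO3) consumed by the sample = 0.02421 - 0.001120 = 0.02309 mol.
n(CaCO3) = 0.02309 / 2 = 0.01154 mol.
mass = 0.01154 mol x 100.09 g/mol = 1.16 g.

1.16 g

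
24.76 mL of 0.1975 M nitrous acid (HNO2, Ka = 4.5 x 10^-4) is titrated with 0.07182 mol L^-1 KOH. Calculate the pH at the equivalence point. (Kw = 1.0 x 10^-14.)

n(HNO2) = 0.1975 x 0.02476 = 0.004890 mol; V(KOH) at equivalence = 0.004890/0.07182 = 0.06809 L.
At equivalence all the acid is converted to NO2-; total volume = 0.02476 + 0.06809 = 0.09285 L, so [NO2-] = 0.004890/0.09285 = 0.05267 M.
Kb = Kw/Ka = 1.0e-14 / 4.5 x 10^-4 = 2.22e-11.
[OH^-] = sqrt(Kb x [NO2-]) = sqrt(2.22e-11 x 0.05267) = 1.08e-6 M.
pOH = 5.97, so pH = 14.00 - 5.97 = 8.03.

8.03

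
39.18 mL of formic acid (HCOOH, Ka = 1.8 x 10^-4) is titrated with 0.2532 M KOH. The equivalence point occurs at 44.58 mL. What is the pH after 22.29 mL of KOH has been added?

3.74

22.29 mL is exactly half the equivalence volume (44.58/2), i.e. the half-equivalence point.
There, n(HA) = n(A^-), so pH = pKa = -log(1.8 x 10^-4) = 3.74.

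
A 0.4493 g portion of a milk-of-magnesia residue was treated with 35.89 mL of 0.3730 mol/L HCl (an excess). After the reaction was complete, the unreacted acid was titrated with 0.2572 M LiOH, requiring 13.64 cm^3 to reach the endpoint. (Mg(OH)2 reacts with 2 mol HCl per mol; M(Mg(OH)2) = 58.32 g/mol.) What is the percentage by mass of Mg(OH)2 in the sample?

64.1%

Total n(HCl) added = 0.3730 x 0.03589 = 0.01339 mol.
n(LiOH) used = 0.2572 x 0.01364 = 0.003508 mol, which equals the excess n(HCl).
So n(HCl) consumed by the sample = 0.01339 - 0.003508 = 0.009879 mol.
n(Mg(OH)2) = 0.009879 / 2 = 0.004939 mol.
mass Mg(OH)2 = 0.004939 x 58.32 = 0.2881 g, so %Mg(OH)2 = 0.2881/0.4493 x 100 = 64.1%.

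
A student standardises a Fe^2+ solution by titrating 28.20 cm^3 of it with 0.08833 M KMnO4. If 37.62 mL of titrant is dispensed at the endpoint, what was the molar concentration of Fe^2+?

n(KMnO4) = 0.08833 x 0.03762 = 0.003323 mol.
From the balanced equation, 1 mol KMnO4 reacts with 5 mol Fe^2+, so n(Fe^2+) = 0.003323 x 5/1 = 0.01661 mol.
[Fe^2+] = 0.01661 / 0.02820 L = 0.589 M.

0.589 M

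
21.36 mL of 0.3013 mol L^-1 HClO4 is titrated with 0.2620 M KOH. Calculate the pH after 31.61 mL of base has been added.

n(acid) = 0.3013 x 0.02136 = 0.006436 mol; n(KOH) added = 0.2620 x 0.03161 = 0.008282 mol.
Base is in excess by 0.008282 - 0.006436 = 0.001846 mol in a total volume of 0.05297 L.
[OH^-] = 0.001846/0.05297 = 0.03485 M, so pOH = 1.46 and pH = 14.00 - 1.46 = 12.54.

12.54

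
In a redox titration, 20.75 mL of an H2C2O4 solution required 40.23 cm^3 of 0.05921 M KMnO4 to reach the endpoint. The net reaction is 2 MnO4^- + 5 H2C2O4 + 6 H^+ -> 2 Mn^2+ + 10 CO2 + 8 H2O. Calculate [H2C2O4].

0.287 M

n(KMnO4) = 0.05921 x 0.04023 = 0.002382 mol.
From the balanced equation, 2 mol KMnO4 reacts with 5 mol H2C2O4, so n(H2C2O4) = 0.002382 x 5/2 = 0.005955 mol.
[H2C2O4] = 0.005955 / 0.02075 L = 0.287 M.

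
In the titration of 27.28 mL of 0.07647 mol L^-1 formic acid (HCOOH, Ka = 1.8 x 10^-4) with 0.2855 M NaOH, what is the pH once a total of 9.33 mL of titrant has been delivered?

n(acid) = 0.07647 x 0.02728 = 0.002086 mol; n(NaOH) added = 0.2855 x 0.009330 = 0.002664 mol.
Base is in excess by 0.002664 - 0.002086 = 0.0005776 mol in a total volume of 0.03661 L.
[OH^-] = 0.0005776/0.03661 = 0.01578 M, so pOH = 1.80 and pH = 14.00 - 1.80 = 12.20.

12.20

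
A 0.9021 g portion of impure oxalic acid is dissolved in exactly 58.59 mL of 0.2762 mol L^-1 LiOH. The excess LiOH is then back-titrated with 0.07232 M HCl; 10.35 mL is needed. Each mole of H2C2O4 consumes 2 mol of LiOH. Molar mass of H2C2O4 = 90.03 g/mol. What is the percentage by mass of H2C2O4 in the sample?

77.0%

Total n(LiOH) added = 0.2762 x 0.05859 = 0.01618 mol.
n(HCl) used = 0.07232 x 0.01035 = 0.0007485 mol, which equals the excess n(LiOH).
So n(LiOH) consumed by the sample = 0.01618 - 0.0007485 = 0.01543 mol.
n(H2C2O4) = 0.01543 / 2 = 0.007717 mol.
mass H2C2O4 = 0.007717 x 90.03 = 0.6948 g, so %H2C2O4 = 0.6948/0.9021 x 100 = 77.0%.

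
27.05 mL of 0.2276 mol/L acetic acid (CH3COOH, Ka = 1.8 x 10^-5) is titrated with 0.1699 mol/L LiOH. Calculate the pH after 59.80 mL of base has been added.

12.66

n(acid) = 0.2276 x 0.02705 = 0.006157 mol; n(LiOH) added = 0.1699 x 0.05980 = 0.01016 mol.
Base is in excess by 0.01016 - 0.006157 = 0.004003 mol in a total volume of 0.08685 L.
[OH^-] = 0.004003/0.08685 = 0.04610 M, so pOH = 1.34 and pH = 14.00 - 1.34 = 12.66.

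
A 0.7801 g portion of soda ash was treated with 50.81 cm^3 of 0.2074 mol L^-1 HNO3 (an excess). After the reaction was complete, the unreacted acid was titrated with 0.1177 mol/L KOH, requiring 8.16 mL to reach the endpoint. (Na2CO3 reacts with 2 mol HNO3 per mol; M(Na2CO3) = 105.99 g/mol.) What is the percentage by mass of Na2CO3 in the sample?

65.1%

Total n(HNO3) added = 0.2074 x 0.05081 = 0.01054 mol.
n(KOH) used = 0.1177 x 0.008160 = 0.0009604 mol, which equals the excess n(HNO3).
So n(HNO3) consumed by the sample = 0.01054 - 0.0009604 = 0.009578 mol.
n(Na2CO3) = 0.009578 / 2 = 0.004789 mol.
mass Na2CO3 = 0.004789 x 105.99 = 0.5076 g, so %Na2CO3 = 0.5076/0.7801 x 100 = 65.1%.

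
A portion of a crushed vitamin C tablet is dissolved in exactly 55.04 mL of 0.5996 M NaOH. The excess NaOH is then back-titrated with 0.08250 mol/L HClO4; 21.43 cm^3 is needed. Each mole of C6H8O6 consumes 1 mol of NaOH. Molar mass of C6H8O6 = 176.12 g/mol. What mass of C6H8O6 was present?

5.50 g

Total n(NaOH) added = 0.5996 x 0.05504 = 0.03300 mol.
n(HClO4) used = 0.08250 x 0.02143 = 0.001768 mol, which equals the excess n(NaOH).
So n(NaOH) consumed by the sample = 0.03300 - 0.001768 = 0.03123 mol.
n(C6H8O6) = 0.03123 / 1 = 0.03123 mol.
mass = 0.03123 mol x 176.12 g/mol = 5.50 g.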